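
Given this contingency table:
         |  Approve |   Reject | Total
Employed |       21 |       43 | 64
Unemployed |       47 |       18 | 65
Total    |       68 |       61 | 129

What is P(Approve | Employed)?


P(Approve | Employed) = 21/(21+43) = 21/64

P(Approve|Employed) = 21/64 ≈ 32.81%


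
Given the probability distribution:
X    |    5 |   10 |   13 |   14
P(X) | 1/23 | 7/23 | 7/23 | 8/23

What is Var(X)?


E[X] = 278/23
E[X²] = 3476/23
Var(X) = E[X²] - (E[X])² = 3476/23 - 77284/529 = 2664/529

Var(X) = 2664/529 ≈ 5.0359


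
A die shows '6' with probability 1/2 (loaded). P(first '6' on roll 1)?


Geometric: P(X=1) = (1-p)^(k-1)×p = (1/2)^0×1/2 = 1/2

P(X=1) = 1/2 ≈ 50.00%


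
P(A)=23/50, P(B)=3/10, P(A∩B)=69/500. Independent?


P(A)×P(B) = 69/500
P(A∩B) = 69/500
Equal ✓ → Independent

Yes, independent


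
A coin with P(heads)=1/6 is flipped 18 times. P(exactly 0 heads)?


Binomial: P(X=0) = C(18,0)×p^0×(1-p)^18
= 1 × 1 × 3814697265625/101559956668416 = 3814697265625/101559956668416

P(X=0) = 3814697265625/101559956668416 ≈ 3.76%


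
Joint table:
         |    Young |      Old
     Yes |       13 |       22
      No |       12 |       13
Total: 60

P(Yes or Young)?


P(Yes∨Young) = P(Yes) + P(Young) - P(Yes∧Young)
= (35 + 25 - 13)/60 = 47/60

P = 47/60 ≈ 78.33%


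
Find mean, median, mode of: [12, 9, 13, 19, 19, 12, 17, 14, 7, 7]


Sorted: [7, 7, 9, 12, 12, 13, 14, 17, 19, 19]
Mean = 129/10
Median = 25/2
Freq: {12: 2, 9: 1, 13: 1, 19: 2, 17: 1, 14: 1, 7: 2}
Mode: [7, 12, 19]

Mean=129/10, Median=25/2, Mode=[7, 12, 19]


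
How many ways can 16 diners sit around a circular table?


Circular arrangements of 16 distinct objects: fix one position to break rotational symmetry.
(n-1)! = 15! = 1307674368000

1307674368000


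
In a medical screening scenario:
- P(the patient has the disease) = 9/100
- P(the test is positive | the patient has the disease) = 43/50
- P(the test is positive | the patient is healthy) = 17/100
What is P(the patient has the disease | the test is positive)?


Using Bayes' theorem:
P(A|B) = P(B|A)·P(A) / P(B)

P(the test is positive) = 43/50 × 9/100 + 17/100 × 91/100
= 387/5000 + 1547/10000 = 2321/10000

P(the patient has the disease|the test is positive) = (387/5000) / (2321/10000) = 774/2321

P(the patient has the disease|the test is positive) = 774/2321 ≈ 33.35%


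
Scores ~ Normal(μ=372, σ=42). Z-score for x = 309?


z = (x - μ)/σ = (309 - 372)/42 = -1.5

z = -1.5


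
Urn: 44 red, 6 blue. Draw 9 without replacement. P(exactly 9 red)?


Hypergeometric: C(44,9)×C(6,0)/C(50,9)
= 708930508×1/2505433700 = 374699/1324225

P(X=9) = 374699/1324225 ≈ 28.30%


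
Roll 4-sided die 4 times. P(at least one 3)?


P(no 3)^4 = (3/4)^4 = 81/256
P(≥1) = 1 - 81/256 = 175/256

P = 175/256 ≈ 68.36%


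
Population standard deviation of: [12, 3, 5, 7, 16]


Mean = 43/5
  (12-43/5)²=289/25
  (3-43/5)²=784/25
  (5-43/5)²=324/25
  (7-43/5)²=64/25
  (16-43/5)²=1369/25
Σ(x-μ)² = 566/5
σ² = (566/5)/5 = 566/25

σ = √(566/25) ≈ 4.7582


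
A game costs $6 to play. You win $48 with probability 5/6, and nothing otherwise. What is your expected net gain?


E[gain] = (48-6)×5/6 + (-6)×1/6
= 35 - 1 = 34

Expected net gain = $34 ≈ $34.00


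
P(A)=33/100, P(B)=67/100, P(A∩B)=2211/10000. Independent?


P(A)×P(B) = 2211/10000
P(A∩B) = 2211/10000
Equal ✓ → Independent

Yes, independent


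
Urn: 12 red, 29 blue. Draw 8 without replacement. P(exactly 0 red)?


Hypergeometric: C(12,0)×C(29,8)/C(41,8)
= 1×4292145/95548245 = 22011/489991

P(X=0) = 22011/489991 ≈ 4.49%


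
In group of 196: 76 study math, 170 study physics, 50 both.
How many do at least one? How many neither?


|A∪B| = 76+170-50 = 196
Neither = 196-196 = 0

At least one: 196; Neither: 0


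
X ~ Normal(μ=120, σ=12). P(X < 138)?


z = (138-120)/12 = 1.5
P(Z < 1.5) = 0.9332

P(X < 138) ≈ 0.9332


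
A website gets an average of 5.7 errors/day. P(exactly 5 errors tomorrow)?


Poisson(λ=5.7): P(X=5) = e^(-λ)×λ^k/k!
= e^(-5.7) × 5.7^5 / 5!
≈ 0.003345965457 × 6016.92057 / 120 ≈ 0.167770

P(X=5) ≈ 0.167770 ≈ 16.78%


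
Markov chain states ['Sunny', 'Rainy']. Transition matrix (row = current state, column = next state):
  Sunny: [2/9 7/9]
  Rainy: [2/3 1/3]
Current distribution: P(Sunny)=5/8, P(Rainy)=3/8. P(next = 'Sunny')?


P(next=Sunny) = Σᵢ P(now=i)×P(i→Sunny)
= 5/8×2/9 + 3/8×2/3
= 5/36 + 1/4 = 7/18

P = 7/18 ≈ 0.3889


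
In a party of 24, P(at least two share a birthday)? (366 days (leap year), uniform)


P(all different) = Π(366-i)/366 for i=0..23
= 0.462654
P(match) = 1 - 0.462654 = 0.537346

P ≈ 0.5373 ≈ 53.73%


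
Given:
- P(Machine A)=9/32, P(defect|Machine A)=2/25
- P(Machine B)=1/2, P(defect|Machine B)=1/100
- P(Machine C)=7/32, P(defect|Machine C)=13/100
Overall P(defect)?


P(B) = Σ P(B|Aᵢ)×P(Aᵢ)
  2/25×9/32 = 9/400
  1/100×1/2 = 1/200
  13/100×7/32 = 91/3200
Sum = 179/3200

P(defect) = 179/3200 ≈ 5.59%


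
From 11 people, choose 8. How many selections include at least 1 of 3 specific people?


Complement: C(11,8) - C(8,8) = 165 - 1 = 164

164


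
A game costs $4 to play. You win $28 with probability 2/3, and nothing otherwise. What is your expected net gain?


E[gain] = (28-4)×2/3 + (-4)×1/3
= 16 - 4/3 = 44/3

Expected net gain = $44/3 ≈ $14.67


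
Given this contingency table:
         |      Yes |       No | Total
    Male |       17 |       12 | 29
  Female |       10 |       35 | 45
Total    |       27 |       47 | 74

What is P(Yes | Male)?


P(Yes | Male) = 17/(17+12) = 17/29

P(Yes|Male) = 17/29 ≈ 58.62%


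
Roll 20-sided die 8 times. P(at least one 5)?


P(no 5)^8 = (19/20)^8 = 16983563041/25600000000
P(≥1) = 1 - 16983563041/25600000000 = 8616436959/25600000000

P = 8616436959/25600000000 ≈ 33.66%


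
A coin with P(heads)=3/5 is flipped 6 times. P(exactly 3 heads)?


Binomial: P(X=3) = C(6,3)×p^3×(1-p)^3
= 20 × 27/125 × 8/125 = 864/3125

P(X=3) = 864/3125 ≈ 27.65%


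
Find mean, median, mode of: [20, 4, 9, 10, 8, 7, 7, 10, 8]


Sorted: [4, 7, 7, 8, 8, 9, 10, 10, 20]
Mean = 83/9
Median = 8
Freq: {20: 1, 4: 1, 9: 1, 10: 2, 8: 2, 7: 2}
Mode: [7, 8, 10]

Mean=83/9, Median=8, Mode=[7, 8, 10]


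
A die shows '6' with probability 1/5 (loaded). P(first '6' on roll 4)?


Geometric: P(X=4) = (1-p)^(k-1)×p = (4/5)^3×1/5 = 64/625

P(X=4) = 64/625 ≈ 10.24%


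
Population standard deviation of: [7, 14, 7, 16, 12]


Mean = 56/5
  (7-56/5)²=441/25
  (14-56/5)²=196/25
  (7-56/5)²=441/25
  (16-56/5)²=576/25
  (12-56/5)²=16/25
Σ(x-μ)² = 334/5
σ² = (334/5)/5 = 334/25

σ = √(334/25) ≈ 3.6551


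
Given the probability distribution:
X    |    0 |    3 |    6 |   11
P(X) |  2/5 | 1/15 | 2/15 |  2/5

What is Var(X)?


E[X] = 27/5
E[X²] = 269/5
Var(X) = E[X²] - (E[X])² = 269/5 - 729/25 = 616/25

Var(X) = 616/25 ≈ 24.6400


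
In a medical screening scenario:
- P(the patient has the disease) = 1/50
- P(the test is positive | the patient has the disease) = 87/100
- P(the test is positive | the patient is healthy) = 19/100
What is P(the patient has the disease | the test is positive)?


Using Bayes' theorem:
P(A|B) = P(B|A)·P(A) / P(B)

P(the test is positive) = 87/100 × 1/50 + 19/100 × 49/50
= 87/5000 + 931/5000 = 509/2500

P(the patient has the disease|the test is positive) = (87/5000) / (509/2500) = 87/1018

P(the patient has the disease|the test is positive) = 87/1018 ≈ 8.55%


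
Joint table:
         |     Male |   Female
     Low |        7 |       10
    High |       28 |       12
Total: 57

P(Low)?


P(Low) = (7+10)/57 = 17/57

P(Low) = 17/57 ≈ 29.82%


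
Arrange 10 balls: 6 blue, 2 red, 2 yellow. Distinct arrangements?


10!/(6!×2!×2!) = 1260

1260


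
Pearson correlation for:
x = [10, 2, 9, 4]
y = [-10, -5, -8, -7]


n=4, Σx=25, Σy=-30, Σxy=-210, Σx²=201, Σy²=238
r = (4×(-210) - 25×(-30))/√((4×201 - 25²)(4×238 - (-30)²))
= -90/√(179×52) = -90/√9308 ≈ -90/96.4780 ≈ -0.9329

r ≈ -0.9329


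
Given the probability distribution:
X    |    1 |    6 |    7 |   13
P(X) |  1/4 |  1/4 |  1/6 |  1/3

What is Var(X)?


E[X] = 29/4
E[X²] = 295/4
Var(X) = E[X²] - (E[X])² = 295/4 - 841/16 = 339/16

Var(X) = 339/16 ≈ 21.1875


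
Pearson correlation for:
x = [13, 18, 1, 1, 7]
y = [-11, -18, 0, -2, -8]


n=5, Σx=40, Σy=-39, Σxy=-525, Σx²=544, Σy²=513
r = (5×(-525) - 40×(-39))/√((5×544 - 40²)(5×513 - (-39)²))
= -1065/√(1120×1044) = -1065/√1169280 ≈ -1065/1081.3325 ≈ -0.9849

r ≈ -0.9849


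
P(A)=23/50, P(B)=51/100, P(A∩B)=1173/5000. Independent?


P(A)×P(B) = 1173/5000
P(A∩B) = 1173/5000
Equal ✓ → Independent

Yes, independent


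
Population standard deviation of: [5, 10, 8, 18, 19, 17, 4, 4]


Mean = 85/8
  (5-85/8)²=2025/64
  (10-85/8)²=25/64
  (8-85/8)²=441/64
  (18-85/8)²=3481/64
  (19-85/8)²=4489/64
  (17-85/8)²=2601/64
  (4-85/8)²=2809/64
  (4-85/8)²=2809/64
Σ(x-μ)² = 2335/8
σ² = (2335/8)/8 = 2335/64

σ = √(2335/64) ≈ 6.0402


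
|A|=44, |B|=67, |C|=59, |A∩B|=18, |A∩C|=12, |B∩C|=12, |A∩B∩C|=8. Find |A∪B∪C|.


|A∪B∪C| = 44+67+59-18-12-12+8 = 136

|A∪B∪C| = 136


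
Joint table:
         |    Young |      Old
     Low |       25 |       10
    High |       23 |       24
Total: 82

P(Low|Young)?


P(Low|Young) = 25/(25+23) = 25/48

P = 25/48 ≈ 52.08%


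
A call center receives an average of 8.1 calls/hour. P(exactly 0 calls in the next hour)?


Poisson(λ=8.1): P(X=0) = e^(-λ)×λ^k/k!
= e^(-8.1) × 8.1^0 / 0!
≈ 0.0003035391381 × 1 / 1 ≈ 0.000304

P(X=0) ≈ 0.000304 ≈ 0.03%


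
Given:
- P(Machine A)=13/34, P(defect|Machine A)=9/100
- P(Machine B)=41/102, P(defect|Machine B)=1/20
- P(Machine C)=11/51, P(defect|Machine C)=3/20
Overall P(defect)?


P(B) = Σ P(B|Aᵢ)×P(Aᵢ)
  9/100×13/34 = 117/3400
  1/20×41/102 = 41/2040
  3/20×11/51 = 11/340
Sum = 443/5100

P(defect) = 443/5100 ≈ 8.69%


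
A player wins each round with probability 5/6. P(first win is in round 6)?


Geometric: P(X=6) = (1-p)^(k-1)×p = (1/6)^5×5/6 = 5/46656

P(X=6) = 5/46656 ≈ 0.01%


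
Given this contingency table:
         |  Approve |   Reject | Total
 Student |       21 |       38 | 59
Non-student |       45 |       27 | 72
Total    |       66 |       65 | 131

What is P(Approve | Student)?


P(Approve | Student) = 21/(21+38) = 21/59

P(Approve|Student) = 21/59 ≈ 35.59%


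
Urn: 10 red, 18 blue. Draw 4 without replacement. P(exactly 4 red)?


Hypergeometric: C(10,4)×C(18,0)/C(28,4)
= 210×1/20475 = 2/195

P(X=4) = 2/195 ≈ 1.03%


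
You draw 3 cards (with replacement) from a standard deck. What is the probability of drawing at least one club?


P(not a club) = 39/52 = 3/4
P(none in 3 draws) = (3/4)^3 = 27/64
P(≥1 club) = 1 - 27/64 = 37/64

P = 37/64 ≈ 57.81%


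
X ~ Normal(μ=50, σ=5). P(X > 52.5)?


z = (52.5-50)/5 = 0.5
P(X > 52.5) = 1 - P(Z ≤ 0.5) = 1 - 0.6915 = 0.3085

P(X > 52.5) ≈ 0.3085


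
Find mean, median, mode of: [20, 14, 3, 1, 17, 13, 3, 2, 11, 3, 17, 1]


Sorted: [1, 1, 2, 3, 3, 3, 11, 13, 14, 17, 17, 20]
Mean = 105/12 = 35/4
Median = 7
Freq: {20: 1, 14: 1, 3: 3, 1: 2, 17: 2, 13: 1, 2: 1, 11: 1}
Mode: [3]

Mean=35/4, Median=7, Mode=3


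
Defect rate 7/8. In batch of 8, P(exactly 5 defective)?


Binomial: P(X=5) = C(8,5)×p^5×(1-p)^3
= 56 × 16807/32768 × 1/512 = 117649/2097152

P(X=5) = 117649/2097152 ≈ 5.61%


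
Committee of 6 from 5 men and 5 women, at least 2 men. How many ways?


Count by #men:
  2M,4W: C(5,2)×C(5,4)=50
  3M,3W: C(5,3)×C(5,3)=100
  4M,2W: C(5,4)×C(5,2)=50
  5M,1W: C(5,5)×C(5,1)=5
Total = 205

205


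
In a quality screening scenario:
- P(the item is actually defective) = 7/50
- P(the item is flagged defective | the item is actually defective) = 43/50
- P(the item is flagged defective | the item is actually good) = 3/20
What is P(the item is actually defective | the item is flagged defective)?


Using Bayes' theorem:
P(A|B) = P(B|A)·P(A) / P(B)

P(the item is flagged defective) = 43/50 × 7/50 + 3/20 × 43/50
= 301/2500 + 129/1000 = 1247/5000

P(the item is actually defective|the item is flagged defective) = (301/2500) / (1247/5000) = 14/29

P(the item is actually defective|the item is flagged defective) = 14/29 ≈ 48.28%


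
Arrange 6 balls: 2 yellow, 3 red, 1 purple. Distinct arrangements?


6!/(2!×3!×1!) = 60

60


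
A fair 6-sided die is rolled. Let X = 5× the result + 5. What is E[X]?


E[die] = (1+6)/2 = 7/2
E[X] = 5×7/2 + 5 = 45/2

E[X] = 45/2


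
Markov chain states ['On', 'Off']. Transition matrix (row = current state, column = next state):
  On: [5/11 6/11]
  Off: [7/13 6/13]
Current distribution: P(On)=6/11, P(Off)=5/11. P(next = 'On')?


P(next=On) = Σᵢ P(now=i)×P(i→On)
= 6/11×5/11 + 5/11×7/13
= 30/121 + 35/143 = 775/1573

P = 775/1573 ≈ 0.4927


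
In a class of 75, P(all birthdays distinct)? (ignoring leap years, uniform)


P(all different) = Π(365-i)/365 for i=0..74
= (365/365)×(364/365)×...×(291/365)
= 0.000280

P ≈ 0.0003 ≈ 0.03%


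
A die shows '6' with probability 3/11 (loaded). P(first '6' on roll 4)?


Geometric: P(X=4) = (1-p)^(k-1)×p = (8/11)^3×3/11 = 1536/14641

P(X=4) = 1536/14641 ≈ 10.49%


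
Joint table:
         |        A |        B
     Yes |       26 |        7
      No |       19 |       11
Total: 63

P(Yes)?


P(Yes) = (26+7)/63 = 33/63 = 11/21

P(Yes) = 11/21 ≈ 52.38%


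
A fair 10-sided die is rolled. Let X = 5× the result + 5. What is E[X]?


E[die] = (1+10)/2 = 11/2
E[X] = 5×11/2 + 5 = 65/2

E[X] = 65/2


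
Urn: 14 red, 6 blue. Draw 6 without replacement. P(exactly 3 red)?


Hypergeometric: C(14,3)×C(6,3)/C(20,6)
= 364×20/38760 = 182/969

P(X=3) = 182/969 ≈ 18.78%


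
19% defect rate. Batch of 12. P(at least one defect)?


P(all good) = (81/100)^12 = 79766443076872509863361/1000000000000000000000000
P(≥1 defect) = 920233556923127490136639/1000000000000000000000000

P = 920233556923127490136639/1000000000000000000000000 ≈ 92.02%


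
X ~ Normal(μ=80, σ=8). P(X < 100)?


z = (100-80)/8 = 2.5
P(Z < 2.5) = 0.9938

P(X < 100) ≈ 0.9938


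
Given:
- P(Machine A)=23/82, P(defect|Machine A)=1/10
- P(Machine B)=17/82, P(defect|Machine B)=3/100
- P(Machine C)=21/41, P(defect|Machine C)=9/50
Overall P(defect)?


P(B) = Σ P(B|Aᵢ)×P(Aᵢ)
  1/10×23/82 = 23/820
  3/100×17/82 = 51/8200
  9/50×21/41 = 189/2050
Sum = 1037/8200

P(defect) = 1037/8200 ≈ 12.65%


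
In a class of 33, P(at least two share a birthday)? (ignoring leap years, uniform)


P(all different) = Π(365-i)/365 for i=0..32
= 0.225028
P(match) = 1 - 0.225028 = 0.774972

P ≈ 0.7750 ≈ 77.50%


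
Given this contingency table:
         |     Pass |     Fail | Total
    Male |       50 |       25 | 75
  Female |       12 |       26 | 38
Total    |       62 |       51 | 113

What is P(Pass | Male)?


P(Pass | Male) = 50/(50+25) = 50/75 = 2/3

P(Pass|Male) = 2/3 ≈ 66.67%


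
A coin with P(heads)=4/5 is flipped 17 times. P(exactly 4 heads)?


Binomial: P(X=4) = C(17,4)×p^4×(1-p)^13
= 2380 × 256/625 × 1/1220703125 = 121856/152587890625

P(X=4) = 121856/152587890625 ≈ 0.00%


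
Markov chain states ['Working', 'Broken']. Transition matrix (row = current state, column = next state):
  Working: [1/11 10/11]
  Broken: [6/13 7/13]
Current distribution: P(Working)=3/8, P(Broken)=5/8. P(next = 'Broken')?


P(next=Broken) = Σᵢ P(now=i)×P(i→Broken)
= 3/8×10/11 + 5/8×7/13
= 15/44 + 35/104 = 775/1144

P = 775/1144 ≈ 0.6774


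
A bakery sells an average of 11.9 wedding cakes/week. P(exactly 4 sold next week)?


Poisson(λ=11.9): P(X=4) = e^(-λ)×λ^k/k!
= e^(-11.9) × 11.9^4 / 4!
≈ 6.790404807e-06 × 20053.3921 / 24 ≈ 0.005674

P(X=4) ≈ 0.005674 ≈ 0.57%


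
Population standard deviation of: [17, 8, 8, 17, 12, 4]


Mean = 66/6 = 11
  (17-11)²=36
  (8-11)²=9
  (8-11)²=9
  (17-11)²=36
  (12-11)²=1
  (4-11)²=49
Σ(x-μ)² = 140
σ² = 140/6 = 70/3

σ = √(70/3) ≈ 4.8305


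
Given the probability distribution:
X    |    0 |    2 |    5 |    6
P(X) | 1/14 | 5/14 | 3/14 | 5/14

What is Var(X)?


E[X] = 55/14
E[X²] = 275/14
Var(X) = E[X²] - (E[X])² = 275/14 - 3025/196 = 825/196

Var(X) = 825/196 ≈ 4.2092


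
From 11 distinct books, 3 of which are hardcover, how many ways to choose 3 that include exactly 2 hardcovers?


Choose 2 of the 3 hardcovers and 1 of the other 8 books:
C(3,2)×C(8,1) = 3×8 = 24

24


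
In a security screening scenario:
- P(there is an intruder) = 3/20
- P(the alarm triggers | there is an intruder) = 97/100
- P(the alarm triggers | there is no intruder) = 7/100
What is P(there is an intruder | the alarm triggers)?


Using Bayes' theorem:
P(A|B) = P(B|A)·P(A) / P(B)

P(the alarm triggers) = 97/100 × 3/20 + 7/100 × 17/20
= 291/2000 + 119/2000 = 41/200

P(there is an intruder|the alarm triggers) = (291/2000) / (41/200) = 291/410

P(there is an intruder|the alarm triggers) = 291/410 ≈ 70.98%


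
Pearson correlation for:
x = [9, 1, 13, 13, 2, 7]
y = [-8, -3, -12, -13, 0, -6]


n=6, Σx=45, Σy=-42, Σxy=-442, Σx²=473, Σy²=422
r = (6×(-442) - 45×(-42))/√((6×473 - 45²)(6×422 - (-42)²))
= -762/√(813×768) = -762/√624384 ≈ -762/790.1797 ≈ -0.9643

r ≈ -0.9643


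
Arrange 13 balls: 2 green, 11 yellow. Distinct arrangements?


13!/(2!×11!) = 78

78


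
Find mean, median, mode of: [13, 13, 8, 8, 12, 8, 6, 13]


Sorted: [6, 8, 8, 8, 12, 13, 13, 13]
Mean = 81/8
Median = 10
Freq: {13: 3, 8: 3, 12: 1, 6: 1}
Mode: [8, 13]

Mean=81/8, Median=10, Mode=[8, 13]


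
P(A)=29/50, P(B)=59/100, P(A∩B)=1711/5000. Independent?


P(A)×P(B) = 1711/5000
P(A∩B) = 1711/5000
Equal ✓ → Independent

Yes, independent


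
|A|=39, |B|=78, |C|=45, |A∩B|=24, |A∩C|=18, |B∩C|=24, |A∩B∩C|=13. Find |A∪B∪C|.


|A∪B∪C| = 39+78+45-24-18-24+13 = 109

|A∪B∪C| = 109


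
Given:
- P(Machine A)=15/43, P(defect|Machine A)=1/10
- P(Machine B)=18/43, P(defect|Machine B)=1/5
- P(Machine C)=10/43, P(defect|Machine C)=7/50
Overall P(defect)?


P(B) = Σ P(B|Aᵢ)×P(Aᵢ)
  1/10×15/43 = 3/86
  1/5×18/43 = 18/215
  7/50×10/43 = 7/215
Sum = 13/86

P(defect) = 13/86 ≈ 15.12%


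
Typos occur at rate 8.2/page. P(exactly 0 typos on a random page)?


Poisson(λ=8.2): P(X=0) = e^(-λ)×λ^k/k!
= e^(-8.2) × 8.2^0 / 0!
≈ 0.00027465357 × 1 / 1 ≈ 0.000275

P(X=0) ≈ 0.000275 ≈ 0.03%


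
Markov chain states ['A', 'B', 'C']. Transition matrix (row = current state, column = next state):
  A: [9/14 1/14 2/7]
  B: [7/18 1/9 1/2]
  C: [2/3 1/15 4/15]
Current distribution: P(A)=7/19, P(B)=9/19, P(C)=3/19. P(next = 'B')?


P(next=B) = Σᵢ P(now=i)×P(i→B)
= 7/19×1/14 + 9/19×1/9 + 3/19×1/15
= 1/38 + 1/19 + 1/95 = 17/190

P = 17/190 ≈ 0.0895


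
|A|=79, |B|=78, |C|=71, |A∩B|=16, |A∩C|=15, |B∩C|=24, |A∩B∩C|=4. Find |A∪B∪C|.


|A∪B∪C| = 79+78+71-16-15-24+4 = 177

|A∪B∪C| = 177


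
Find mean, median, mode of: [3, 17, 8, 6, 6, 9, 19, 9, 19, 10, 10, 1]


Sorted: [1, 3, 6, 6, 8, 9, 9, 10, 10, 17, 19, 19]
Mean = 117/12 = 39/4
Median = 9
Freq: {3: 1, 17: 1, 8: 1, 6: 2, 9: 2, 19: 2, 10: 2, 1: 1}
Mode: [6, 9, 10, 19]

Mean=39/4, Median=9, Mode=[6, 9, 10, 19]


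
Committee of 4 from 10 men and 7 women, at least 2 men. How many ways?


Count by #men:
  2M,2W: C(10,2)×C(7,2)=945
  3M,1W: C(10,3)×C(7,1)=840
  4M,0W: C(10,4)×C(7,0)=210
Total = 1995

1995


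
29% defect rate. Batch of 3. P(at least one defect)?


P(all good) = (71/100)^3 = 357911/1000000
P(≥1 defect) = 642089/1000000

P = 642089/1000000 ≈ 64.21%


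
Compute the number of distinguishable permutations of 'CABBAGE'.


Letters: 7, freq: {'C': 1, 'A': 2, 'B': 2, 'G': 1, 'E': 1}
7!/(1!×2!×2!×1!×1!) = 5040/4 = 1260

1260


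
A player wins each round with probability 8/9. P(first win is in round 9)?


Geometric: P(X=9) = (1-p)^(k-1)×p = (1/9)^8×8/9 = 8/387420489

P(X=9) = 8/387420489 ≈ 0.00%


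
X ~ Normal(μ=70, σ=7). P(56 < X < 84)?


z₁=(56-70)/7=-2.0, z₂=(84-70)/7=2.0
P = Φ(2.0) - Φ(-2.0) = 0.977250 - 0.022750 = 0.954500 ≈ 0.9545

P(56 < X < 84) ≈ 0.9545


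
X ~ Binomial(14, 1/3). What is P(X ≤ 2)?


P(X ≤ 2) = Σ P(X=i) for i=0..2
P(X=0) = 16384/4782969
P(X=1) = 114688/4782969
P(X=2) = 372736/4782969
Sum = 167936/1594323

P(X ≤ 2) = 167936/1594323 ≈ 10.53%


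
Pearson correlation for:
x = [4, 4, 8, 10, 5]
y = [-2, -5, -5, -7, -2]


n=5, Σx=31, Σy=-21, Σxy=-148, Σx²=221, Σy²=107
r = (5×(-148) - 31×(-21))/√((5×221 - 31²)(5×107 - (-21)²))
= -89/√(144×94) = -89/√13536 ≈ -89/116.3443 ≈ -0.7650

r ≈ -0.7650


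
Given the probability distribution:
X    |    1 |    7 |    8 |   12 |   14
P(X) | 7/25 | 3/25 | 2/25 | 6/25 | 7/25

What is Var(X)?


E[X] = 214/25
E[X²] = 2518/25
Var(X) = E[X²] - (E[X])² = 2518/25 - 45796/625 = 17154/625

Var(X) = 17154/625 ≈ 27.4464


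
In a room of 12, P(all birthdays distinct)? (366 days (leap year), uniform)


P(all different) = Π(366-i)/366 for i=0..11
= (366/366)×(365/366)×...×(355/366)
= 0.833396

P ≈ 0.8334 ≈ 83.34%


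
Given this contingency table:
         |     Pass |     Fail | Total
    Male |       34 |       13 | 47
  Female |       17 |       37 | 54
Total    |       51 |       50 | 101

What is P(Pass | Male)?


P(Pass | Male) = 34/(34+13) = 34/47

P(Pass|Male) = 34/47 ≈ 72.34%


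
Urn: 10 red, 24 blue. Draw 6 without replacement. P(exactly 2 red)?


Hypergeometric: C(10,2)×C(24,4)/C(34,6)
= 45×10626/1344904 = 21735/61132

P(X=2) = 21735/61132 ≈ 35.55%


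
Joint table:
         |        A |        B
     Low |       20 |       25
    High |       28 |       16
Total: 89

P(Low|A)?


P(Low|A) = 20/(20+28) = 20/48 = 5/12

P = 5/12 ≈ 41.67%


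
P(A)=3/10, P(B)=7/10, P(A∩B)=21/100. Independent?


P(A)×P(B) = 21/100
P(A∩B) = 21/100
Equal ✓ → Independent

Yes, independent


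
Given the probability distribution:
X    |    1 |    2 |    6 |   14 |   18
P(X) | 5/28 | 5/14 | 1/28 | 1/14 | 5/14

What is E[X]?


E[X] = Σ x·P(X=x)
= (1)×(5/28) + (2)×(5/14) + (6)×(1/28) + (14)×(1/14) + (18)×(5/14)
= 239/28

E[X] = 239/28


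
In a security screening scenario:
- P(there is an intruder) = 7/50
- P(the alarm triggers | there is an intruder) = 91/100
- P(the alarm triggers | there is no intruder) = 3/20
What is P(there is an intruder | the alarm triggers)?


Using Bayes' theorem:
P(A|B) = P(B|A)·P(A) / P(B)

P(the alarm triggers) = 91/100 × 7/50 + 3/20 × 43/50
= 637/5000 + 129/1000 = 641/2500

P(there is an intruder|the alarm triggers) = (637/5000) / (641/2500) = 637/1282

P(there is an intruder|the alarm triggers) = 637/1282 ≈ 49.69%


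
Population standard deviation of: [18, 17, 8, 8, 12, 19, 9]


Mean = 91/7 = 13
  (18-13)²=25
  (17-13)²=16
  (8-13)²=25
  (8-13)²=25
  (12-13)²=1
  (19-13)²=36
  (9-13)²=16
Σ(x-μ)² = 144
σ² = 144/7

σ = √(144/7) ≈ 4.5356


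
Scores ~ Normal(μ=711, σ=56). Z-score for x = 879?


z = (x - μ)/σ = (879 - 711)/56 = 3.0

z = 3.0


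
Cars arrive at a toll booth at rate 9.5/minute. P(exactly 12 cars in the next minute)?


Poisson(λ=9.5): P(X=12) = e^(-λ)×λ^k/k!
= e^(-9.5) × 9.5^12 / 12!
≈ 7.485182989e-05 × 540360087663 / 479001600 ≈ 0.084440

P(X=12) ≈ 0.084440 ≈ 8.44%


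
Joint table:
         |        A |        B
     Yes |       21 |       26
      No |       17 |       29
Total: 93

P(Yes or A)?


P(Yes∨A) = P(Yes) + P(A) - P(Yes∧A)
= (47 + 38 - 21)/93 = 64/93

P = 64/93 ≈ 68.82%


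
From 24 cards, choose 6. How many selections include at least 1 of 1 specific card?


Complement: C(24,6) - C(23,6) = 134596 - 100947 = 33649

33649


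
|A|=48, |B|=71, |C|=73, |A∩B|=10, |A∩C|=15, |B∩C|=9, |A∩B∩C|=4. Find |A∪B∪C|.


|A∪B∪C| = 48+71+73-10-15-9+4 = 162

|A∪B∪C| = 162


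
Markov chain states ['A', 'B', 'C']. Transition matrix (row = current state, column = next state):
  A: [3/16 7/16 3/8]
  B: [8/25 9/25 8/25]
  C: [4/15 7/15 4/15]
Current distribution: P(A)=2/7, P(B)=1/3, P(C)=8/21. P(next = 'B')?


P(next=B) = Σᵢ P(now=i)×P(i→B)
= 2/7×7/16 + 1/3×9/25 + 8/21×7/15
= 1/8 + 3/25 + 8/45 = 761/1800

P = 761/1800 ≈ 0.4228


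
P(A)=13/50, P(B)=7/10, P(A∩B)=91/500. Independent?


P(A)×P(B) = 91/500
P(A∩B) = 91/500
Equal ✓ → Independent

Yes, independent


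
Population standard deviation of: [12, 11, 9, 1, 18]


Mean = 51/5
  (12-51/5)²=81/25
  (11-51/5)²=16/25
  (9-51/5)²=36/25
  (1-51/5)²=2116/25
  (18-51/5)²=1521/25
Σ(x-μ)² = 754/5
σ² = (754/5)/5 = 754/25

σ = √(754/25) ≈ 5.4918


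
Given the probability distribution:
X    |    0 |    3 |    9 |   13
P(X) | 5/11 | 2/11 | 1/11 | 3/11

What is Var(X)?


E[X] = 54/11
E[X²] = 606/11
Var(X) = E[X²] - (E[X])² = 606/11 - 2916/121 = 3750/121

Var(X) = 3750/121 ≈ 30.9917


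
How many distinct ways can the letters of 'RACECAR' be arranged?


Letters: 7, freq: {'R': 2, 'A': 2, 'C': 2, 'E': 1}
7!/(2!×2!×2!×1!) = 5040/8 = 630

630


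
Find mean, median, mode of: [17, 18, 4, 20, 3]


Sorted: [3, 4, 17, 18, 20]
Mean = 62/5
Median = 17
Freq: {17: 1, 18: 1, 4: 1, 20: 1, 3: 1}
Mode: No mode

Mean=62/5, Median=17, Mode=No mode


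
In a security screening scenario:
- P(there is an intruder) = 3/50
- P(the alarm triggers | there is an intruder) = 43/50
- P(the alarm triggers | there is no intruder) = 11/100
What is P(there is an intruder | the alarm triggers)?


Using Bayes' theorem:
P(A|B) = P(B|A)·P(A) / P(B)

P(the alarm triggers) = 43/50 × 3/50 + 11/100 × 47/50
= 129/2500 + 517/5000 = 31/200

P(there is an intruder|the alarm triggers) = (129/2500) / (31/200) = 258/775

P(there is an intruder|the alarm triggers) = 258/775 ≈ 33.29%


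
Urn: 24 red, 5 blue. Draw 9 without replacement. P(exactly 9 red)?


Hypergeometric: C(24,9)×C(5,0)/C(29,9)
= 1307504×1/10015005 = 5168/39585

P(X=9) = 5168/39585 ≈ 13.06%


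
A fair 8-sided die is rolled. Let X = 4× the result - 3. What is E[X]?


E[die] = (1+8)/2 = 9/2
E[X] = 4×9/2 - 3 = 15

E[X] = 15


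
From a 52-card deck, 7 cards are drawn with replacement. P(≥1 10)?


P(not a 10) = 48/52 = 12/13
P(none in 7 draws) = (12/13)^7 = 35831808/62748517
P(≥1 10) = 1 - 35831808/62748517 = 26916709/62748517

P = 26916709/62748517 ≈ 42.90%


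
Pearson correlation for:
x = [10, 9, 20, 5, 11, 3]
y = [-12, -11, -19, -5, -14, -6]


n=6, Σx=58, Σy=-67, Σxy=-796, Σx²=736, Σy²=883
r = (6×(-796) - 58×(-67))/√((6×736 - 58²)(6×883 - (-67)²))
= -890/√(1052×809) = -890/√851068 ≈ -890/922.5335 ≈ -0.9647

r ≈ -0.9647


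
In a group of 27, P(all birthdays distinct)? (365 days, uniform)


P(all different) = Π(365-i)/365 for i=0..26
= (365/365)×(364/365)×...×(339/365)
= 0.373141

P ≈ 0.3731 ≈ 37.31%


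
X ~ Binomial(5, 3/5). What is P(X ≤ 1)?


P(X ≤ 1) = Σ P(X=i) for i=0..1
P(X=0) = 32/3125
P(X=1) = 48/625
Sum = 272/3125

P(X ≤ 1) = 272/3125 ≈ 8.70%


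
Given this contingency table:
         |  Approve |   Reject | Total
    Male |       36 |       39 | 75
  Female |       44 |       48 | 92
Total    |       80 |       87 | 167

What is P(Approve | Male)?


P(Approve | Male) = 36/(36+39) = 36/75 = 12/25

P(Approve|Male) = 12/25 ≈ 48.00%


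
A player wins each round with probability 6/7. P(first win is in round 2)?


Geometric: P(X=2) = (1-p)^(k-1)×p = (1/7)^1×6/7 = 6/49

P(X=2) = 6/49 ≈ 12.24%


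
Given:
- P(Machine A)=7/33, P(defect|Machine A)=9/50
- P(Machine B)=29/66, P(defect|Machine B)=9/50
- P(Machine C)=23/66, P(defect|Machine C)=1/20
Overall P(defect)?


P(B) = Σ P(B|Aᵢ)×P(Aᵢ)
  9/50×7/33 = 21/550
  9/50×29/66 = 87/1100
  1/20×23/66 = 23/1320
Sum = 889/6600

P(defect) = 889/6600 ≈ 13.47%


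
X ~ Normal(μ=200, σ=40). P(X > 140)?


z = (140-200)/40 = -1.5
P(X > 140) = 1 - P(Z ≤ -1.5) = 1 - 0.0668 = 0.9332

P(X > 140) ≈ 0.9332


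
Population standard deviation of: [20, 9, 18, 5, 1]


Mean = 53/5
  (20-53/5)²=2209/25
  (9-53/5)²=64/25
  (18-53/5)²=1369/25
  (5-53/5)²=784/25
  (1-53/5)²=2304/25
Σ(x-μ)² = 1346/5
σ² = (1346/5)/5 = 1346/25

σ = √(1346/25) ≈ 7.3376


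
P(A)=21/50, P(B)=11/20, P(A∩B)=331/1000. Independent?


P(A)×P(B) = 231/1000
P(A∩B) = 331/1000
Not equal → NOT independent

No, not independent


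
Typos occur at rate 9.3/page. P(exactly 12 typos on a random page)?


Poisson(λ=9.3): P(X=12) = e^(-λ)×λ^k/k!
= e^(-9.3) × 9.3^12 / 12!
≈ 9.142423148e-05 × 418596297479 / 479001600 ≈ 0.079895

P(X=12) ≈ 0.079895 ≈ 7.99%


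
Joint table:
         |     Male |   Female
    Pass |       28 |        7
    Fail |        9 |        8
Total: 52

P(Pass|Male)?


P(Pass|Male) = 28/(28+9) = 28/37

P = 28/37 ≈ 75.68%


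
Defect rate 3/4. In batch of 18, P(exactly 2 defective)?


Binomial: P(X=2) = C(18,2)×p^2×(1-p)^16
= 153 × 9/16 × 1/4294967296 = 1377/68719476736

P(X=2) = 1377/68719476736 ≈ 0.00%


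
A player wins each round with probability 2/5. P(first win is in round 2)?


Geometric: P(X=2) = (1-p)^(k-1)×p = (3/5)^1×2/5 = 6/25

P(X=2) = 6/25 ≈ 24.00%


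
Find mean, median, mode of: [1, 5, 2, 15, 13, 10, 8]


Sorted: [1, 2, 5, 8, 10, 13, 15]
Mean = 54/7
Median = 8
Freq: {1: 1, 5: 1, 2: 1, 15: 1, 13: 1, 10: 1, 8: 1}
Mode: No mode

Mean=54/7, Median=8, Mode=No mode


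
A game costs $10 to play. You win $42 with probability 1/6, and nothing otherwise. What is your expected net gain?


E[gain] = (42-10)×1/6 + (-10)×5/6
= 16/3 - 25/3 = -3

Expected net gain = $-3 ≈ $-3.00


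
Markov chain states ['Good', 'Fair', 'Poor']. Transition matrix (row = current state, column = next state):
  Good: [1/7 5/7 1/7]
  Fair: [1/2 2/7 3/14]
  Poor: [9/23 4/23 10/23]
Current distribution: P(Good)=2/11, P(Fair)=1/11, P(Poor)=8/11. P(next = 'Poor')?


P(next=Poor) = Σᵢ P(now=i)×P(i→Poor)
= 2/11×1/7 + 1/11×3/14 + 8/11×10/23
= 2/77 + 3/154 + 80/253 = 183/506

P = 183/506 ≈ 0.3617


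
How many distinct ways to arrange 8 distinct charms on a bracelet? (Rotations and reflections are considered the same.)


Free circular arrangements: rotations and reflections both identified.
(n-1)!/2 = 7!/2 = 5040/2 = 2520

2520


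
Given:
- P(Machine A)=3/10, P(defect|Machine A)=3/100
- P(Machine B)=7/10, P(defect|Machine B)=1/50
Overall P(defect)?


P(B) = Σ P(B|Aᵢ)×P(Aᵢ)
  3/100×3/10 = 9/1000
  1/50×7/10 = 7/500
Sum = 23/1000

P(defect) = 23/1000 ≈ 2.30%


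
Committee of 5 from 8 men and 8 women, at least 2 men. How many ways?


Count by #men:
  2M,3W: C(8,2)×C(8,3)=1568
  3M,2W: C(8,3)×C(8,2)=1568
  4M,1W: C(8,4)×C(8,1)=560
  5M,0W: C(8,5)×C(8,0)=56
Total = 3752

3752


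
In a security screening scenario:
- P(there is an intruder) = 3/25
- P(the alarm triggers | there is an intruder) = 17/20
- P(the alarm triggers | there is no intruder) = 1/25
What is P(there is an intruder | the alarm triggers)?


Using Bayes' theorem:
P(A|B) = P(B|A)·P(A) / P(B)

P(the alarm triggers) = 17/20 × 3/25 + 1/25 × 22/25
= 51/500 + 22/625 = 343/2500

P(there is an intruder|the alarm triggers) = (51/500) / (343/2500) = 255/343

P(there is an intruder|the alarm triggers) = 255/343 ≈ 74.34%


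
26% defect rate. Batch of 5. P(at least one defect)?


P(all good) = (37/50)^5 = 69343957/312500000
P(≥1 defect) = 243156043/312500000

P = 243156043/312500000 ≈ 77.81%


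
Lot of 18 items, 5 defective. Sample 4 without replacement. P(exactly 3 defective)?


Hypergeometric: C(5,3)×C(13,1)/C(18,4)
= 10×13/3060 = 13/306

P(X=3) = 13/306 ≈ 4.25%


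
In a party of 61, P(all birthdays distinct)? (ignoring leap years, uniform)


P(all different) = Π(365-i)/365 for i=0..60
= (365/365)×(364/365)×...×(305/365)
= 0.004911

P ≈ 0.0049 ≈ 0.49%


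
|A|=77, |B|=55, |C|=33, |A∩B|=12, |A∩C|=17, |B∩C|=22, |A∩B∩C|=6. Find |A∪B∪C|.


|A∪B∪C| = 77+55+33-12-17-22+6 = 120

|A∪B∪C| = 120


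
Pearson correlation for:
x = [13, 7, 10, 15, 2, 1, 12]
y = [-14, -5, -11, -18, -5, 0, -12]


n=7, Σx=60, Σy=-65, Σxy=-751, Σx²=692, Σy²=835
r = (7×(-751) - 60×(-65))/√((7×692 - 60²)(7×835 - (-65)²))
= -1357/√(1244×1620) = -1357/√2015280 ≈ -1357/1419.6056 ≈ -0.9559

r ≈ -0.9559


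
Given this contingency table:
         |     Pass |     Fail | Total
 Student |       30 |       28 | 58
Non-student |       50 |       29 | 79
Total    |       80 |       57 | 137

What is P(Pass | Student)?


P(Pass | Student) = 30/(30+28) = 30/58 = 15/29

P(Pass|Student) = 15/29 ≈ 51.72%


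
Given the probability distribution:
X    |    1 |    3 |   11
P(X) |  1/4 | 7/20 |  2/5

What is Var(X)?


E[X] = 57/10
E[X²] = 259/5
Var(X) = E[X²] - (E[X])² = 259/5 - 3249/100 = 1931/100

Var(X) = 1931/100 ≈ 19.3100


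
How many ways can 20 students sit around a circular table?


Circular arrangements of 20 distinct objects: fix one position to break rotational symmetry.
(n-1)! = 19! = 121645100408832000

121645100408832000


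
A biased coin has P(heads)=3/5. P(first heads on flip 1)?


Geometric: P(X=1) = (1-p)^(k-1)×p = (2/5)^0×3/5 = 3/5

P(X=1) = 3/5 ≈ 60.00%


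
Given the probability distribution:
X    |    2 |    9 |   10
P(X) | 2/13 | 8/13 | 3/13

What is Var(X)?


E[X] = 106/13
E[X²] = 956/13
Var(X) = E[X²] - (E[X])² = 956/13 - 11236/169 = 1192/169

Var(X) = 1192/169 ≈ 7.0533


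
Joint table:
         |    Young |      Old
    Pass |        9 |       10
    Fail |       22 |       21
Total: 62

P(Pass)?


P(Pass) = (9+10)/62 = 19/62

P(Pass) = 19/62 ≈ 30.65%


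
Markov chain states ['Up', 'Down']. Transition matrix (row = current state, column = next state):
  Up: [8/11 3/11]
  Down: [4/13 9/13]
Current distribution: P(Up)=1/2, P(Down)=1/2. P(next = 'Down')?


P(next=Down) = Σᵢ P(now=i)×P(i→Down)
= 1/2×3/11 + 1/2×9/13
= 3/22 + 9/26 = 69/143

P = 69/143 ≈ 0.4825


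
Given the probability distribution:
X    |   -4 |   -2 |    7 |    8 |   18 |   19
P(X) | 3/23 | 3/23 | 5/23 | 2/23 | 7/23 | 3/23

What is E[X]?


E[X] = Σ x·P(X=x)
= (-4)×(3/23) + (-2)×(3/23) + (7)×(5/23) + (8)×(2/23) + (18)×(7/23) + (19)×(3/23)
= 216/23

E[X] = 216/23


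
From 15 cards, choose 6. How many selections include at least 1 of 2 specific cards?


Complement: C(15,6) - C(13,6) = 5005 - 1716 = 3289

3289


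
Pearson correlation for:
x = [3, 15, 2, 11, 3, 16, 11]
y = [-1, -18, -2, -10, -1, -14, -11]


n=7, Σx=61, Σy=-57, Σxy=-735, Σx²=745, Σy²=747
r = (7×(-735) - 61×(-57))/√((7×745 - 61²)(7×747 - (-57)²))
= -1668/√(1494×1980) = -1668/√2958120 ≈ -1668/1719.9186 ≈ -0.9698

r ≈ -0.9698


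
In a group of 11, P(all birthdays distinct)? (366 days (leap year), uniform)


P(all different) = Π(366-i)/366 for i=0..10
= (366/366)×(365/366)×...×(356/366)
= 0.859219

P ≈ 0.8592 ≈ 85.92%


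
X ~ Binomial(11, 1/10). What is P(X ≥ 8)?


P(X ≥ 8) = Σ P(X=i) for i=8..11
P(X=8) = 24057/20000000000
P(X=9) = 891/20000000000
P(X=10) = 99/100000000000
P(X=11) = 1/100000000000
Sum = 3121/2500000000

P(X ≥ 8) = 3121/2500000000 ≈ 0.00%


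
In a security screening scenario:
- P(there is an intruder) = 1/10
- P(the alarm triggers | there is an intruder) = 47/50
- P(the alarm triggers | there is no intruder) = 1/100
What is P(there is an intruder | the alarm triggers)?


Using Bayes' theorem:
P(A|B) = P(B|A)·P(A) / P(B)

P(the alarm triggers) = 47/50 × 1/10 + 1/100 × 9/10
= 47/500 + 9/1000 = 103/1000

P(there is an intruder|the alarm triggers) = (47/500) / (103/1000) = 94/103

P(there is an intruder|the alarm triggers) = 94/103 ≈ 91.26%


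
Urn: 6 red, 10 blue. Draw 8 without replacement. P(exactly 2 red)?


Hypergeometric: C(6,2)×C(10,6)/C(16,8)
= 15×210/12870 = 35/143

P(X=2) = 35/143 ≈ 24.48%


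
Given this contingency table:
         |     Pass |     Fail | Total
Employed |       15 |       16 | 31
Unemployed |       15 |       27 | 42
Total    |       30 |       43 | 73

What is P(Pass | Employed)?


P(Pass | Employed) = 15/(15+16) = 15/31

P(Pass|Employed) = 15/31 ≈ 48.39%


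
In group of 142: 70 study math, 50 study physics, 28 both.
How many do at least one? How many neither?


|A∪B| = 70+50-28 = 92
Neither = 142-92 = 50

At least one: 92; Neither: 50


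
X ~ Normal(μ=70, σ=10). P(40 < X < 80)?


z₁=(40-70)/10=-3.0, z₂=(80-70)/10=1.0
P = Φ(1.0) - Φ(-3.0) = 0.841345 - 0.001350 = 0.839995 ≈ 0.8400

P(40 < X < 80) ≈ 0.8400


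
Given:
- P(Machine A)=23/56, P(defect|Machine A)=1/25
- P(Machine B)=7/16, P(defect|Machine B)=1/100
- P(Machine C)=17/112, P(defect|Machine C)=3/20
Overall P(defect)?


P(B) = Σ P(B|Aᵢ)×P(Aᵢ)
  1/25×23/56 = 23/1400
  1/100×7/16 = 7/1600
  3/20×17/112 = 51/2240
Sum = 61/1400

P(defect) = 61/1400 ≈ 4.36%


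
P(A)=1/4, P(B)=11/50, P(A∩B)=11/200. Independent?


P(A)×P(B) = 11/200
P(A∩B) = 11/200
Equal ✓ → Independent

Yes, independent


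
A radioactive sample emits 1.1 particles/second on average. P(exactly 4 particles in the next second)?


Poisson(λ=1.1): P(X=4) = e^(-λ)×λ^k/k!
= e^(-1.1) × 1.1^4 / 4!
≈ 0.3328710837 × 1.4641 / 24 ≈ 0.020307

P(X=4) ≈ 0.020307 ≈ 2.03%


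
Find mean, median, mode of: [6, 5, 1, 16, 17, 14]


Sorted: [1, 5, 6, 14, 16, 17]
Mean = 59/6
Median = 10
Freq: {6: 1, 5: 1, 1: 1, 16: 1, 17: 1, 14: 1}
Mode: No mode

Mean=59/6, Median=10, Mode=No mode


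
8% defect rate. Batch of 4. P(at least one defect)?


P(all good) = (23/25)^4 = 279841/390625
P(≥1 defect) = 110784/390625

P = 110784/390625 ≈ 28.36%


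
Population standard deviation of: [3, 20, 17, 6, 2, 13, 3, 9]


Mean = 73/8
  (3-73/8)²=2401/64
  (20-73/8)²=7569/64
  (17-73/8)²=3969/64
  (6-73/8)²=625/64
  (2-73/8)²=3249/64
  (13-73/8)²=961/64
  (3-73/8)²=2401/64
  (9-73/8)²=1/64
Σ(x-μ)² = 2647/8
σ² = (2647/8)/8 = 2647/64

σ = √(2647/64) ≈ 6.4311


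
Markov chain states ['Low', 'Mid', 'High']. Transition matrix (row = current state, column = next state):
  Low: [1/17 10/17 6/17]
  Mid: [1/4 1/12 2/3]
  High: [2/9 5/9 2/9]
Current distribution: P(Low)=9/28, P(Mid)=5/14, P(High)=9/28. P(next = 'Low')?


P(next=Low) = Σᵢ P(now=i)×P(i→Low)
= 9/28×1/17 + 5/14×1/4 + 9/28×2/9
= 9/476 + 5/56 + 1/14 = 171/952

P = 171/952 ≈ 0.1796


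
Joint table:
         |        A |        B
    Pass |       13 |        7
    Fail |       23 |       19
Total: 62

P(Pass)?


P(Pass) = (13+7)/62 = 20/62 = 10/31

P(Pass) = 10/31 ≈ 32.26%


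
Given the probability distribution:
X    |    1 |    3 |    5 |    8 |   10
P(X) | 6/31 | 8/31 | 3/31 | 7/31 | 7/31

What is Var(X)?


E[X] = 171/31
E[X²] = 1301/31
Var(X) = E[X²] - (E[X])² = 1301/31 - 29241/961 = 11090/961

Var(X) = 11090/961 ≈ 11.5401


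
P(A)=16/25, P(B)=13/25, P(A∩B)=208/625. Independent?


P(A)×P(B) = 208/625
P(A∩B) = 208/625
Equal ✓ → Independent

Yes, independent


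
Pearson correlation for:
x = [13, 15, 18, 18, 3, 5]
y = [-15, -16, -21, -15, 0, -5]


n=6, Σx=72, Σy=-72, Σxy=-1108, Σx²=1076, Σy²=1172
r = (6×(-1108) - 72×(-72))/√((6×1076 - 72²)(6×1172 - (-72)²))
= -1464/√(1272×1848) = -1464/√2350656 ≈ -1464/1533.1849 ≈ -0.9549

r ≈ -0.9549
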